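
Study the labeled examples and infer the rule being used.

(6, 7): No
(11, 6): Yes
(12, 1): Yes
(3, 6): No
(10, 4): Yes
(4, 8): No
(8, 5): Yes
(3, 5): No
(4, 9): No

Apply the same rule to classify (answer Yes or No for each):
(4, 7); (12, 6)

No, Yes

The common property of the 'Yes' items is: first > second. No 'No' item has it.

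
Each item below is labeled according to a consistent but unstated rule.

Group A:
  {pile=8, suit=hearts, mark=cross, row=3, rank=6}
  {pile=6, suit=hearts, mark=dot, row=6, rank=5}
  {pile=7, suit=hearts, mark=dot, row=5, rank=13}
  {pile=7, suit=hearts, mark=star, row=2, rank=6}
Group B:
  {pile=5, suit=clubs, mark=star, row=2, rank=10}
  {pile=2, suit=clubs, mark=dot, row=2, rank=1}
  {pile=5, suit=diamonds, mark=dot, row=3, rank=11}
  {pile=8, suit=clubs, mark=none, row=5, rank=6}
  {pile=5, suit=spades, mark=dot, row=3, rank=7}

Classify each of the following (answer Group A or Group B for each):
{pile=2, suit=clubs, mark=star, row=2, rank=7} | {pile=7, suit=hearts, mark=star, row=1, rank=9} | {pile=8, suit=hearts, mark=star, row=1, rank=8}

Rule: suit is hearts. This holds for each 'Group A' example and fails for each 'Group B' one.
{pile=2, suit=clubs, mark=star, row=2, rank=7} — suit is clubs, hence Group B. {pile=7, suit=hearts, mark=star, row=1, rank=9} — suit is hearts, hence Group A. {pile=8, suit=hearts, mark=star, row=1, rank=8} — suit is hearts, hence Group A.

Group B, Group A, Group A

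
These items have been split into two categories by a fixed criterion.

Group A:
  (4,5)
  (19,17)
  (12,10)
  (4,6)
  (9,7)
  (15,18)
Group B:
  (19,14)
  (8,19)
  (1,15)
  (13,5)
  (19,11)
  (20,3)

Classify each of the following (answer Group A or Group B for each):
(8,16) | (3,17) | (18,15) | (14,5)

Group B, Group B, Group A, Group B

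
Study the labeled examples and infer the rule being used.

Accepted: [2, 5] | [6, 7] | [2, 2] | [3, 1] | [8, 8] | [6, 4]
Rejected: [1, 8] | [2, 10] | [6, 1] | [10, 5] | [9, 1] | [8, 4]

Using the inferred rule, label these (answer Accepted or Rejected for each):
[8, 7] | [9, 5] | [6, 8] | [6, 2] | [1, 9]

Accepted, Rejected, Accepted, Rejected, Rejected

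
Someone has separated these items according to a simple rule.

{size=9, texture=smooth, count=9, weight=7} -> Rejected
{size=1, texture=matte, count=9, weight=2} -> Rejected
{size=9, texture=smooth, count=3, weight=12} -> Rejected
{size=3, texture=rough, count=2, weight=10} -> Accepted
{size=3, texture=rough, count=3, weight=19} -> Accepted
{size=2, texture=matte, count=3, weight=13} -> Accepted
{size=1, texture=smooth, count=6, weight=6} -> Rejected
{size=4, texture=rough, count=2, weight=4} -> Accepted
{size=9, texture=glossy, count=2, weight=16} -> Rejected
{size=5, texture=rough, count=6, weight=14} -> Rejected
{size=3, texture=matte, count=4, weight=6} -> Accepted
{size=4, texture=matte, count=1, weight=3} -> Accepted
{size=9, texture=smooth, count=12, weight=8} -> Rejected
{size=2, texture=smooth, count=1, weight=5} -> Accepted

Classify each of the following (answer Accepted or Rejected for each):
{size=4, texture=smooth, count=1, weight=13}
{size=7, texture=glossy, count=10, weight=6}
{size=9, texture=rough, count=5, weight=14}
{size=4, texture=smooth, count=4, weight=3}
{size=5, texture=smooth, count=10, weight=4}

Accepted, Rejected, Rejected, Accepted, Rejected

The rule appears to be: size ≥ 2 AND size ≤ 4.
{size=4, texture=smooth, count=1, weight=13}: Accepted (size = 4).
{size=7, texture=glossy, count=10, weight=6}: Rejected (size = 7).
{size=9, texture=rough, count=5, weight=14}: Rejected (size = 9).
{size=4, texture=smooth, count=4, weight=3}: Accepted (size = 4).
{size=5, texture=smooth, count=10, weight=4}: Rejected (size = 5).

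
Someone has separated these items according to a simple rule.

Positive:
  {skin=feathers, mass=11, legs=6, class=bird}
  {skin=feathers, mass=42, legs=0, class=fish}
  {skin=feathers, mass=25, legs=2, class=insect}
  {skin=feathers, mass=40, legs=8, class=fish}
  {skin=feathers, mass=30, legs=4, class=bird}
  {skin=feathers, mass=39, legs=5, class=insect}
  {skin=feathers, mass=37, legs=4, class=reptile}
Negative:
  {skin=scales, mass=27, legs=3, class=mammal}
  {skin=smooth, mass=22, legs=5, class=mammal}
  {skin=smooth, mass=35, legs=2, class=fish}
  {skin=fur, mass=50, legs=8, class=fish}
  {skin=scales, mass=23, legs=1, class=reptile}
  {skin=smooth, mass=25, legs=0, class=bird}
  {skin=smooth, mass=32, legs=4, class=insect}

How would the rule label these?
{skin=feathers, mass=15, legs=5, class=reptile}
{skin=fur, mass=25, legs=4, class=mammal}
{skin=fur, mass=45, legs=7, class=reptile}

Positive, Negative, Negative

All 'Positive' examples share one property — skin is feathers — and every 'Negative' example lacks it.
{skin=feathers, mass=15, legs=5, class=reptile}: skin is feathers — passes, so Positive.
{skin=fur, mass=25, legs=4, class=mammal}: skin is fur — doesn't qualify, so Negative.
{skin=fur, mass=45, legs=7, class=reptile}: skin is fur — doesn't qualify, so Negative.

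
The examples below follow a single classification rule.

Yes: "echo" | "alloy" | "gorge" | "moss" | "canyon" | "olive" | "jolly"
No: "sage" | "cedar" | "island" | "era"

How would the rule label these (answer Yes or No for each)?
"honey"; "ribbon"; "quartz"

Rule: contains 'o'. This holds for each 'Yes' example and fails for each 'No' one.
"honey": Yes (has 'o'). "ribbon": Yes (has 'o'). "quartz": No (no 'o').

Yes, Yes, No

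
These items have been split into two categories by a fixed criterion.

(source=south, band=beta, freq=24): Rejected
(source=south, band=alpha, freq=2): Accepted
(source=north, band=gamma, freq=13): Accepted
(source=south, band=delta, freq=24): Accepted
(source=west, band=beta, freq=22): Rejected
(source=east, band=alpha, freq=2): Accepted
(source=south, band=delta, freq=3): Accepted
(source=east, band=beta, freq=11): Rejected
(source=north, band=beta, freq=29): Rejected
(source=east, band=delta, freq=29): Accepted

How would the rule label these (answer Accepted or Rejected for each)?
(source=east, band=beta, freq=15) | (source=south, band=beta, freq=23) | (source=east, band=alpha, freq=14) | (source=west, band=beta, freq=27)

Rejected, Rejected, Accepted, Rejected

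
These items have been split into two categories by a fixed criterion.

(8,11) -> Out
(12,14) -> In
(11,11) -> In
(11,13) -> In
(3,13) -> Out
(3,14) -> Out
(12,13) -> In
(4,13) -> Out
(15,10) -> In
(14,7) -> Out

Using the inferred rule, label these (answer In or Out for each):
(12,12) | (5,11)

In, Out

A rule that fits every label: sum ≥ 22 — true of each 'In' example, false of each 'Out' one.
(12,12) → 12+12 = 24 → In.
(5,11) → 5+11 = 16 → Out.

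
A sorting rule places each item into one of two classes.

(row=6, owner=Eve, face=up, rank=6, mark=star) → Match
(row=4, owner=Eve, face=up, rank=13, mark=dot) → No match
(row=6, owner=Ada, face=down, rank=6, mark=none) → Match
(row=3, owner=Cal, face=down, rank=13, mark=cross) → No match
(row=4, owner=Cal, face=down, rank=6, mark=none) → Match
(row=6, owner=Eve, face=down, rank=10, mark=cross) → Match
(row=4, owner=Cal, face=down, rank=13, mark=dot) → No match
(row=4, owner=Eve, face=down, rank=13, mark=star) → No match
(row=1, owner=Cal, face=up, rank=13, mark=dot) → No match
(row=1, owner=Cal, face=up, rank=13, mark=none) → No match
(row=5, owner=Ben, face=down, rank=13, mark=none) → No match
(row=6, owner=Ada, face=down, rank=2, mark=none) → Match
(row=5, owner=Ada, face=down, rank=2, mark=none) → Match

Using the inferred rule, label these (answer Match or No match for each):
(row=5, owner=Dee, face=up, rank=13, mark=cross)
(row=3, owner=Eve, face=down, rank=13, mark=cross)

Every 'Match' example satisfies: rank ≤ 10. None of the 'No match' examples do.
(row=5, owner=Dee, face=up, rank=13, mark=cross): No match (rank = 13). (row=3, owner=Eve, face=down, rank=13, mark=cross): No match (rank = 13).

No match, No match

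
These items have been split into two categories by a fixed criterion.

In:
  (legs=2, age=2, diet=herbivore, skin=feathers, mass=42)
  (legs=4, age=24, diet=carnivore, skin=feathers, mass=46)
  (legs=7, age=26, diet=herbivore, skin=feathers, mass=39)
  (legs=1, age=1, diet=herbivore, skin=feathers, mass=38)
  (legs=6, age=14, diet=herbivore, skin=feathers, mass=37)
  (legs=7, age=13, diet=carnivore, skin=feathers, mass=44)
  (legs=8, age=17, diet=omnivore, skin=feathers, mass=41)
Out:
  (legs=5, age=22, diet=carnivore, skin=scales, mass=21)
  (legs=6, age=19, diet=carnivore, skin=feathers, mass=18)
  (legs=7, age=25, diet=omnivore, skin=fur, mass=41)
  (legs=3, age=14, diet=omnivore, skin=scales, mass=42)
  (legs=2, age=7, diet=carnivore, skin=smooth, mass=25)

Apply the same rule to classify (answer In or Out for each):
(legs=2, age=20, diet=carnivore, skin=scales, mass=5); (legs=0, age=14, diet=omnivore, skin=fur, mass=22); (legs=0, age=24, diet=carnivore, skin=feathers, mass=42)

Out, Out, In

The rule appears to be: skin is feathers AND mass ≥ 21.
(legs=2, age=20, diet=carnivore, skin=scales, mass=5): Out (skin is scales, mass = 5). (legs=0, age=14, diet=omnivore, skin=fur, mass=22): Out (skin is fur, mass = 22). (legs=0, age=24, diet=carnivore, skin=feathers, mass=42): In (skin is feathers, mass = 42).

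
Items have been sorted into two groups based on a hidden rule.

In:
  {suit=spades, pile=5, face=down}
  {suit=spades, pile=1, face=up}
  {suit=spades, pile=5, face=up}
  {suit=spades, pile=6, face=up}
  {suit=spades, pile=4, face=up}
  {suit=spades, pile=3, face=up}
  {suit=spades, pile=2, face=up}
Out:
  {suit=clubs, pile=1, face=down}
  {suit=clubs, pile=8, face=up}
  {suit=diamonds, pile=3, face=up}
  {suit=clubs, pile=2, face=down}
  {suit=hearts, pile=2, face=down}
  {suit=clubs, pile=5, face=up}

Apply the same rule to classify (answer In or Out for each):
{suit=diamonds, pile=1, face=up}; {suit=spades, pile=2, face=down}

Out, In

'In' ⟺ suit is spades.
{suit=diamonds, pile=1, face=up}: Out (suit is diamonds).
{suit=spades, pile=2, face=down}: In (suit is spades).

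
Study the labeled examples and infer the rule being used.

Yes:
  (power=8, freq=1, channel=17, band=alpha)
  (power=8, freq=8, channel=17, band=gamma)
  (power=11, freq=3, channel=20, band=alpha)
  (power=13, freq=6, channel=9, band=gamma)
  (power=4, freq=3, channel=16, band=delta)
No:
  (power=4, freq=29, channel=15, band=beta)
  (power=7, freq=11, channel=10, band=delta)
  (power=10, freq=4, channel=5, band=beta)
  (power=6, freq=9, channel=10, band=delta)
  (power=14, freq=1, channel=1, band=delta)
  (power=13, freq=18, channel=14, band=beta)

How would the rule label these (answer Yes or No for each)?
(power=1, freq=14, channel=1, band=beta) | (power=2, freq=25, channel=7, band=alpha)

No, No

The simplest hypothesis consistent with all the labels is: freq ≤ 8 AND channel ≥ 9.
(power=1, freq=14, channel=1, band=beta) — freq = 14, channel = 1, hence No.
(power=2, freq=25, channel=7, band=alpha) — freq = 25, channel = 7, hence No.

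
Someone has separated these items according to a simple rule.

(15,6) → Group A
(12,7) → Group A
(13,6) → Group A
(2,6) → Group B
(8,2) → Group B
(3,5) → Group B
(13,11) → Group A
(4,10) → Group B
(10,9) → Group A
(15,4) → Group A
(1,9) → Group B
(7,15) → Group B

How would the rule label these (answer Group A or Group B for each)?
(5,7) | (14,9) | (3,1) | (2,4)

'Group A' ⟺ first ≥ 9.
(5,7): first 5 — fails the rule, so Group B. (14,9): first 14 — qualifies, so Group A. (3,1): first 3 — fails the rule, so Group B. (2,4): first 2 — fails the rule, so Group B.

Group B, Group A, Group B, Group B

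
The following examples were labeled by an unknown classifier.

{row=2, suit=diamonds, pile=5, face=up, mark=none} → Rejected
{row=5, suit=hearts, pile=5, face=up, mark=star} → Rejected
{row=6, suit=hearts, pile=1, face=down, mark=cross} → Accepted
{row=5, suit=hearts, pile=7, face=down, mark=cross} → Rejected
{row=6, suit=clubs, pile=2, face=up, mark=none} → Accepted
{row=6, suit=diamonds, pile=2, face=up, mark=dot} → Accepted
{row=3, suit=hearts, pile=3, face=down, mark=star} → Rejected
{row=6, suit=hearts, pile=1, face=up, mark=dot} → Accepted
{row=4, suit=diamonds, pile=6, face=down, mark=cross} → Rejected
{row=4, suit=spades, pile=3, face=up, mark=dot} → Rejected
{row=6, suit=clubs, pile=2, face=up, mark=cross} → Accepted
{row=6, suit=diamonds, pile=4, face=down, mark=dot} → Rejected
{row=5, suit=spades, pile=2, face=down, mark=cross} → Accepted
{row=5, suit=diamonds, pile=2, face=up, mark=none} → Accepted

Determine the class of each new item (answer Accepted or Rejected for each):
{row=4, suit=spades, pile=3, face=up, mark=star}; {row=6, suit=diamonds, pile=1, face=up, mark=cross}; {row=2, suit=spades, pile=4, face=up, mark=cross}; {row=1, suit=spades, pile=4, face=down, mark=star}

The classifier is using: pile ≤ 2.

Rejected, Accepted, Rejected, Rejected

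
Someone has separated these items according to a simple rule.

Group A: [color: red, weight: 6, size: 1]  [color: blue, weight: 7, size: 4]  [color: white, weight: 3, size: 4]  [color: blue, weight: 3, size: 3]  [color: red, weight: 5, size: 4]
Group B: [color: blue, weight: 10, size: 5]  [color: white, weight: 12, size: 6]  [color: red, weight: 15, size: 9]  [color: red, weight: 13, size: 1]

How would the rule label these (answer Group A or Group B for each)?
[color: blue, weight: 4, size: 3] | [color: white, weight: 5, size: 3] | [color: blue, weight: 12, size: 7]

Rule: weight ≤ 7. This holds for each 'Group A' example and fails for each 'Group B' one.
[color: blue, weight: 4, size: 3]: weight = 4, has this property → Group A. [color: white, weight: 5, size: 3]: weight = 5, has this property → Group A. [color: blue, weight: 12, size: 7]: weight = 12, doesn't qualify → Group B.

Group A, Group A, Group B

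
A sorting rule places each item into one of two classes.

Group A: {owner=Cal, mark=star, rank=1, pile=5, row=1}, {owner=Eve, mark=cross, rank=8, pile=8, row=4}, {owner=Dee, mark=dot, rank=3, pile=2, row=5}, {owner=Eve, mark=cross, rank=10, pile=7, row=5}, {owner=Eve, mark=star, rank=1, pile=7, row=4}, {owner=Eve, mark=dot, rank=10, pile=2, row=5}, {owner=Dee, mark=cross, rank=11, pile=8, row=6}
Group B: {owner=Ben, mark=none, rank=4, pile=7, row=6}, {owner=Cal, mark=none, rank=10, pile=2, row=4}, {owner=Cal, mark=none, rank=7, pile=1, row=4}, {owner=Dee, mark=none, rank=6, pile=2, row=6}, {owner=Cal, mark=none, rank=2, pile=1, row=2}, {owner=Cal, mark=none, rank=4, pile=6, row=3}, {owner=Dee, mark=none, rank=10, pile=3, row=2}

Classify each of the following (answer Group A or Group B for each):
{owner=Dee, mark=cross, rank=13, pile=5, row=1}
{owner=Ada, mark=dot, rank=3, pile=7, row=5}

All 'Group A' examples share one property — mark is not none — and every 'Group B' example lacks it.
Group A: {owner=Dee, mark=cross, rank=13, pile=5, row=1}, since mark is cross. Group A: {owner=Ada, mark=dot, rank=3, pile=7, row=5}, since mark is dot.

Group A, Group A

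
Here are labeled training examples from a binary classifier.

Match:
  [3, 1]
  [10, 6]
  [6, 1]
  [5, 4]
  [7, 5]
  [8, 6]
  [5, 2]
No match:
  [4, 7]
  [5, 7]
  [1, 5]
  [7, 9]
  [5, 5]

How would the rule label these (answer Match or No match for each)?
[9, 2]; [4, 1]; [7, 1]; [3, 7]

The rule appears to be: first > second.
[9, 2] → 9 > 2 → Match. [4, 1] → 4 > 1 → Match. [7, 1] → 7 > 1 → Match. [3, 7] → 3 < 7 → No match.

Match, Match, Match, No match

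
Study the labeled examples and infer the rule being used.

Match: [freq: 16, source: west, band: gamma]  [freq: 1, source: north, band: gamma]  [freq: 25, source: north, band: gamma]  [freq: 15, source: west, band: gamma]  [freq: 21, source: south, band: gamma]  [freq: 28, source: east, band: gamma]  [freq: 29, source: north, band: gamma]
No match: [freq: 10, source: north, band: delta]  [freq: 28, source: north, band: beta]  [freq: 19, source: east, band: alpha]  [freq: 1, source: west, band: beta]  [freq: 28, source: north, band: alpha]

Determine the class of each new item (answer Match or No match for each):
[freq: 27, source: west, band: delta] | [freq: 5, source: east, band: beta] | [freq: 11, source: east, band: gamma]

Comparing the two groups points to one rule — band is gamma.
[freq: 27, source: west, band: delta]: band is delta, lacks this property → No match.
[freq: 5, source: east, band: beta]: band is beta, lacks this property → No match.
[freq: 11, source: east, band: gamma]: band is gamma, satisfies this → Match.

No match, No match, Match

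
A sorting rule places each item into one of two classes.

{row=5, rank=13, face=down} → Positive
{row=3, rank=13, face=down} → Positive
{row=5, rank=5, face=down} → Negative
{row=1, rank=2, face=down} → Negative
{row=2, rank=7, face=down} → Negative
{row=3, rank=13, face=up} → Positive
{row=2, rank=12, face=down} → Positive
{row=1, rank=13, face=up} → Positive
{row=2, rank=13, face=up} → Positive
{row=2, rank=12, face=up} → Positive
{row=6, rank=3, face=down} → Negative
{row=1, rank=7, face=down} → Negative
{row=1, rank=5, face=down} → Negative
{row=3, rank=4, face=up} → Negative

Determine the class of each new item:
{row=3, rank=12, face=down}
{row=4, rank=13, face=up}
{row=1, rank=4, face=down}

Positive, Positive, Negative

A rule that fits every label: rank ≥ 12 — true of each 'Positive' example, false of each 'Negative' one.
Positive: {row=3, rank=12, face=down}, since rank = 12.
Positive: {row=4, rank=13, face=up}, since rank = 13.
Negative: {row=1, rank=4, face=down}, since rank = 4.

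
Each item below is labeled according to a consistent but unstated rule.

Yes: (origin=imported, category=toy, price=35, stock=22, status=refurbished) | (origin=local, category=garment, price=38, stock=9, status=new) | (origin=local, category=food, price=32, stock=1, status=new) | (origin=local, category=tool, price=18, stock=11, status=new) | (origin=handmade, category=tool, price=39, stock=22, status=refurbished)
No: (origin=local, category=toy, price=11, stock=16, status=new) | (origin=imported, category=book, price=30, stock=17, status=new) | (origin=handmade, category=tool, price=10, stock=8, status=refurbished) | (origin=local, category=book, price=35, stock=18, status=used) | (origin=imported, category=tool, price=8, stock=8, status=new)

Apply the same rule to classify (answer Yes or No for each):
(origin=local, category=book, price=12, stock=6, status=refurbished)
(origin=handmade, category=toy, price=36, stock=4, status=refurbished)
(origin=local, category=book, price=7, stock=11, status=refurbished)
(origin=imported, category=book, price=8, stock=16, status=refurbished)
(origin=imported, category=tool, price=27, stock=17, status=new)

The distinguishing property — category is not book AND price ≥ 18 — holds for all the 'Yes' cases and none of the 'No' cases.

No, Yes, No, No, Yes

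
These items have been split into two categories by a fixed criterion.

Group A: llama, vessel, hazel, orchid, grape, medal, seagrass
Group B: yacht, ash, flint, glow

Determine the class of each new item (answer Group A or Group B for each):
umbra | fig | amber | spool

Group A, Group B, Group A, Group A

The rule appears to be: has ≥ 2 vowels.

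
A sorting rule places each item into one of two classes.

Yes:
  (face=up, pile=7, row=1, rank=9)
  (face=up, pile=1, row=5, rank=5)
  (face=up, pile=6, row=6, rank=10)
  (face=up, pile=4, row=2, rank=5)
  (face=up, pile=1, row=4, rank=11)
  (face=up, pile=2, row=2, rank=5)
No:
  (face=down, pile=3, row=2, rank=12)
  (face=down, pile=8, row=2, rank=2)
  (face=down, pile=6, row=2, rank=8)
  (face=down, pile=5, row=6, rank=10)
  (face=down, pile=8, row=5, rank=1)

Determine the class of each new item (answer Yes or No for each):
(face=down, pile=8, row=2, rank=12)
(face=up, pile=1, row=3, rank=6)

A rule that fits every label: face is up — true of each 'Yes' example, false of each 'No' one.
(face=down, pile=8, row=2, rank=12): face is down — does not pass, so No.
(face=up, pile=1, row=3, rank=6): face is up — fits, so Yes.

No, Yes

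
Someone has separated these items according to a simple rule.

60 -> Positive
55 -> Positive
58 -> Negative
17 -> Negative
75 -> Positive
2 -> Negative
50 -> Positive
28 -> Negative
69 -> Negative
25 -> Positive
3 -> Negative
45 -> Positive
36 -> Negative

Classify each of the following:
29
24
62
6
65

Negative, Negative, Negative, Negative, Positive

All 'Positive' examples share one property — multiple of 5 — and every 'Negative' example lacks it.
29 → 29 = 5·5 + 4 → Negative. 24 → 24 = 5·4 + 4 → Negative. 62 → 62 = 5·12 + 2 → Negative. 6 → 6 = 5·1 + 1 → Negative. 65 → 65 = 5·13 → Positive.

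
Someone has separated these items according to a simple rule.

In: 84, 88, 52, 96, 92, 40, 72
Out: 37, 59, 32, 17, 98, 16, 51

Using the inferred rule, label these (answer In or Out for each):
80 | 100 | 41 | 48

In, In, Out, In

The classifier is using: multiple of 4 AND at least 37.
In: 80, since 80 = 4·20, 80 ≥ 37.
In: 100, since 100 = 4·25, 100 ≥ 37.
Out: 41, since 41 = 4·10 + 1, 41 ≥ 37.
In: 48, since 48 = 4·12, 48 ≥ 37.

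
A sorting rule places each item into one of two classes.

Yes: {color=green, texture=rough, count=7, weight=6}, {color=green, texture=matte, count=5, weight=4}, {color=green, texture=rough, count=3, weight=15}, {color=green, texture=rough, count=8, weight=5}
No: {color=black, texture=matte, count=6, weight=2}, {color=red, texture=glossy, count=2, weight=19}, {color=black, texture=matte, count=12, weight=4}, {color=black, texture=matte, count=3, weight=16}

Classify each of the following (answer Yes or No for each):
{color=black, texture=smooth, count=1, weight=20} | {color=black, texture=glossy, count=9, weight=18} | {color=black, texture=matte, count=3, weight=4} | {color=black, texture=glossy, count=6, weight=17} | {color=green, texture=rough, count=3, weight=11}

A rule that fits every label: color is green — true of each 'Yes' example, false of each 'No' one.
{color=black, texture=smooth, count=1, weight=20}: color is black, fails the rule → No. {color=black, texture=glossy, count=9, weight=18}: color is black, fails the rule → No. {color=black, texture=matte, count=3, weight=4}: color is black, fails the rule → No. {color=black, texture=glossy, count=6, weight=17}: color is black, fails the rule → No. {color=green, texture=rough, count=3, weight=11}: color is green, satisfies this → Yes.

No, No, No, No, Yes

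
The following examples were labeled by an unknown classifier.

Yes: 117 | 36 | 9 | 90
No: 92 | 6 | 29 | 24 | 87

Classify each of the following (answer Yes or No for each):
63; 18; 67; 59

The common property of the 'Yes' items is: multiple of 9. No 'No' item has it.

Yes, Yes, No, No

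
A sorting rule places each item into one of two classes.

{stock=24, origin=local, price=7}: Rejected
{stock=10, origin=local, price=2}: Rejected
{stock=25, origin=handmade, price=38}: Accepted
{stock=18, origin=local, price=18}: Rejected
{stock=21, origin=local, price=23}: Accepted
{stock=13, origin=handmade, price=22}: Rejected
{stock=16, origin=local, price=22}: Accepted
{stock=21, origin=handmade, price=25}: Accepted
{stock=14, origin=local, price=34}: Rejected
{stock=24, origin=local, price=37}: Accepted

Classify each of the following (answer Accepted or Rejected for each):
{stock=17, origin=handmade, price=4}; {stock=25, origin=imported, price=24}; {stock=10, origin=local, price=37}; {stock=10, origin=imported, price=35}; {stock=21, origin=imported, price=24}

Rule: price ≥ 22 AND stock ≥ 16. This holds for each 'Accepted' example and fails for each 'Rejected' one.

Rejected, Accepted, Rejected, Rejected, Accepted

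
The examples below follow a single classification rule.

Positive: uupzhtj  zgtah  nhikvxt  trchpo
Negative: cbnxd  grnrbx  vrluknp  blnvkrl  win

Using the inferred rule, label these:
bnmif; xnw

Negative, Negative

'Positive' ⟺ contains 'h'.
Negative: bnmif, since no 'h'. Negative: xnw, since no 'h'.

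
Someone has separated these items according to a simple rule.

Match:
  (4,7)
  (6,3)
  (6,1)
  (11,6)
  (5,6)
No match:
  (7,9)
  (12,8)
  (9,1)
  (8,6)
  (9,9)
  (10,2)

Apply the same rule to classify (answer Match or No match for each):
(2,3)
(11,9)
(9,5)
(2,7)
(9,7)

Match, No match, No match, Match, No match

Looking at the examples, the only property every 'Match' case has and every 'No match' case lacks is: sum is odd.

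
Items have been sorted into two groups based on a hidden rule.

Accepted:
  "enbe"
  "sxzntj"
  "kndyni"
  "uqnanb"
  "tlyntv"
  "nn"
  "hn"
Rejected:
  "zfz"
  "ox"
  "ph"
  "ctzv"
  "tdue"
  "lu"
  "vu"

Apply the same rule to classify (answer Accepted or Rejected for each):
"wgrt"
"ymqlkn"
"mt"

Rejected, Accepted, Rejected

All 'Accepted' examples share one property — contains 'n' — and every 'Rejected' example lacks it.
Rejected: "wgrt", since no 'n'.
Accepted: "ymqlkn", since has 'n'.
Rejected: "mt", since no 'n'.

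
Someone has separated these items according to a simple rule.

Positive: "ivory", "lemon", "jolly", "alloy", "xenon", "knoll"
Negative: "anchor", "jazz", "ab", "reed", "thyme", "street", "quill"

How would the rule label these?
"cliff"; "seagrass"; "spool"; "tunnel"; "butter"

Negative, Negative, Positive, Negative, Negative

One predicate separates the groups cleanly: odd length AND contains 'o'.
Negative: "cliff", since length 5, no 'o'.
Negative: "seagrass", since length 8, no 'o'.
Positive: "spool", since length 5, has 'o'.
Negative: "tunnel", since length 6, no 'o'.
Negative: "butter", since length 6, no 'o'.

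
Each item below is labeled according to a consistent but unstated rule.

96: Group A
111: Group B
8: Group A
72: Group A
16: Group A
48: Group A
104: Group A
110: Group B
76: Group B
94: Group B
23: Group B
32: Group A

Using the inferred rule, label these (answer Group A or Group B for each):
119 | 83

Group B, Group B

Checking candidate rules against both groups, what survives is: multiple of 8.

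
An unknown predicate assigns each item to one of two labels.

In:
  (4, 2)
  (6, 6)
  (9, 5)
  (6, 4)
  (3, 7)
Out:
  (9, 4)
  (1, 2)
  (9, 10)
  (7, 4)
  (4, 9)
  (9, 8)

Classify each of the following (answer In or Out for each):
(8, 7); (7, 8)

Looking at the examples, the only property every 'In' case has and every 'Out' case lacks is: sum is even.
(8, 7) — 8+7 = 15, hence Out. (7, 8) — 7+8 = 15, hence Out.

Out, Out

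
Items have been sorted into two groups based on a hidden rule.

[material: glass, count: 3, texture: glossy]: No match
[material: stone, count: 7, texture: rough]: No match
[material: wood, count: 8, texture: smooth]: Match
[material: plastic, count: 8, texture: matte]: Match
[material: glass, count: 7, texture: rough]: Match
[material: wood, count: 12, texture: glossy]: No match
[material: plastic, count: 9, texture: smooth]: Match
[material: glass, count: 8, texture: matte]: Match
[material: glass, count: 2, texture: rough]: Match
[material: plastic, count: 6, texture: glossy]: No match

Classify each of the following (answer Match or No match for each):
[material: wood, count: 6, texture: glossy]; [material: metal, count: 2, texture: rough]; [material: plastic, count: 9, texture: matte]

No match, Match, Match

The common property of the 'Match' items is: material is not stone AND texture is not glossy. No 'No match' item has it.
[material: wood, count: 6, texture: glossy]: No match (material is wood, texture is glossy).
[material: metal, count: 2, texture: rough]: Match (material is metal, texture is rough).
[material: plastic, count: 9, texture: matte]: Match (material is plastic, texture is matte).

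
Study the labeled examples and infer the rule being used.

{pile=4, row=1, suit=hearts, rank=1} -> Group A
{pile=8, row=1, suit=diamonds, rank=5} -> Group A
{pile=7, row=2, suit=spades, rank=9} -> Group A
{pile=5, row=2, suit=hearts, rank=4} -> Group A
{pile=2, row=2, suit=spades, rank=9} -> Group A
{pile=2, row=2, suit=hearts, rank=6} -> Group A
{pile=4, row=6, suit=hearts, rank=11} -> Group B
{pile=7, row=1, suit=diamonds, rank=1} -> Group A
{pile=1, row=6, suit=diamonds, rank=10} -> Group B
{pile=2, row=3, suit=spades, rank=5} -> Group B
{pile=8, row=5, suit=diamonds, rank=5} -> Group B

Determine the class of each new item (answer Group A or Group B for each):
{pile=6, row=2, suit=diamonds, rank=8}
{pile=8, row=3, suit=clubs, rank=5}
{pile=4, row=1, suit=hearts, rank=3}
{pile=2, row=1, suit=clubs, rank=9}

Group A, Group B, Group A, Group A

'Group A' ⟺ row ≤ 2.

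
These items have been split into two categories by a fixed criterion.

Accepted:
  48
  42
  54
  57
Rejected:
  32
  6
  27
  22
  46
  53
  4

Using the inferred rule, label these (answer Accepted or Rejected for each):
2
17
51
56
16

Rule: multiple of 3 AND at least 32. This holds for each 'Accepted' example and fails for each 'Rejected' one.
Rejected: 2, since 2 = 3·0 + 2, 2 < 32.
Rejected: 17, since 17 = 3·5 + 2, 17 < 32.
Accepted: 51, since 51 = 3·17, 51 ≥ 32.
Rejected: 56, since 56 = 3·18 + 2, 56 ≥ 32.
Rejected: 16, since 16 = 3·5 + 1, 16 < 32.

Rejected, Rejected, Accepted, Rejected, Rejected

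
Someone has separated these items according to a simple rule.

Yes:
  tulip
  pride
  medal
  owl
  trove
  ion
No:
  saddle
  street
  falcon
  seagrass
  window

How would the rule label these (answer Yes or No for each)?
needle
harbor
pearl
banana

No, No, Yes, No

Every 'Yes' example satisfies: odd length. None of the 'No' examples do.
No: needle, since length 6.
No: harbor, since length 6.
Yes: pearl, since length 5.
No: banana, since length 6.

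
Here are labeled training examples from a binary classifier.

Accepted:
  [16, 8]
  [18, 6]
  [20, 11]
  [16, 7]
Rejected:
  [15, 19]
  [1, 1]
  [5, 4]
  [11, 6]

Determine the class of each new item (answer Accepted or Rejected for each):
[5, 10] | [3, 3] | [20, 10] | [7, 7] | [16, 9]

Rejected, Rejected, Accepted, Rejected, Accepted

Rule: first is even. This holds for each 'Accepted' example and fails for each 'Rejected' one.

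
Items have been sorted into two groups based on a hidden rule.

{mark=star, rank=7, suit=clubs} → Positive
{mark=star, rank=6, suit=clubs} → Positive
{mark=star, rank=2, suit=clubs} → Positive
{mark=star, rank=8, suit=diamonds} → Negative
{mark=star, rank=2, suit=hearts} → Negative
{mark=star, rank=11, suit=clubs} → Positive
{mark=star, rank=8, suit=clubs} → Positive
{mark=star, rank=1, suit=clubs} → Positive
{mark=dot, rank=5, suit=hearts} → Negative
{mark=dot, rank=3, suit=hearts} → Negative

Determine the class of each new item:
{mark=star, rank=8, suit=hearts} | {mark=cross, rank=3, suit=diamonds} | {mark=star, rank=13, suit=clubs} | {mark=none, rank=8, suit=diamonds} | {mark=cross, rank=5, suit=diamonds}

Looking at the examples, the only property every 'Positive' case has and every 'Negative' case lacks is: suit is clubs.
{mark=star, rank=8, suit=hearts}: suit is hearts, fails the rule → Negative.
{mark=cross, rank=3, suit=diamonds}: suit is diamonds, fails the rule → Negative.
{mark=star, rank=13, suit=clubs}: suit is clubs, fits → Positive.
{mark=none, rank=8, suit=diamonds}: suit is diamonds, fails the rule → Negative.
{mark=cross, rank=5, suit=diamonds}: suit is diamonds, fails the rule → Negative.

Negative, Negative, Positive, Negative, Negative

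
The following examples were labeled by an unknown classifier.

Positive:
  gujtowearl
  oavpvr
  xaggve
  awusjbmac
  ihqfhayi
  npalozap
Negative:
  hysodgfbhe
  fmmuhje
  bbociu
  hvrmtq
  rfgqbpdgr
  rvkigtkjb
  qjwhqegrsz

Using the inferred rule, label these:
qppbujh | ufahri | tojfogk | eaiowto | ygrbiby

Negative, Positive, Negative, Positive, Negative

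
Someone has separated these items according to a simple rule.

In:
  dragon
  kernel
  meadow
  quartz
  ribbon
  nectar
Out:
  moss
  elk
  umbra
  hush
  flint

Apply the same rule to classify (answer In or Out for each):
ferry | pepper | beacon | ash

The simplest hypothesis consistent with all the labels is: length 6.

Out, In, In, Out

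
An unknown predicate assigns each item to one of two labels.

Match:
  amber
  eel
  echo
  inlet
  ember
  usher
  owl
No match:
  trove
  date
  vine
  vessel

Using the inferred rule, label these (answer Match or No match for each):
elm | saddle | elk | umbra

Match, No match, Match, Match

The rule appears to be: starts with a vowel.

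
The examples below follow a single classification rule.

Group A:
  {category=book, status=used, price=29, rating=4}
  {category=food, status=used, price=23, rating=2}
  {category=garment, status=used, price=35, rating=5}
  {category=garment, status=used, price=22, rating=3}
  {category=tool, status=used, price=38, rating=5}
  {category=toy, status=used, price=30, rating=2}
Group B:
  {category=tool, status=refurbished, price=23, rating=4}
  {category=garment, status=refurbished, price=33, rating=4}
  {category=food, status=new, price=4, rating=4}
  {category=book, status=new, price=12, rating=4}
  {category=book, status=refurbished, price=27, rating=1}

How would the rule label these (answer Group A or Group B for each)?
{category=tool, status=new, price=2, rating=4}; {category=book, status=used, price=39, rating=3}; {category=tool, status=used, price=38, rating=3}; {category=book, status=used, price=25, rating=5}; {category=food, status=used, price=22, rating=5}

Group B, Group A, Group A, Group A, Group A

The classifier is using: status is used.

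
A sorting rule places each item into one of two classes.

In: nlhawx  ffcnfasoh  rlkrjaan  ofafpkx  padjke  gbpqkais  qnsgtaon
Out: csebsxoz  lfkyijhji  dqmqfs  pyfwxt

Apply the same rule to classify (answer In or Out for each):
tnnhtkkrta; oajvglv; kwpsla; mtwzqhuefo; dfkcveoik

In, In, In, Out, Out

Checking candidate rules against both groups, what survives is: contains 'a'.
tnnhtkkrta → has 'a' → In. oajvglv → has 'a' → In. kwpsla → has 'a' → In. mtwzqhuefo → no 'a' → Out. dfkcveoik → no 'a' → Out.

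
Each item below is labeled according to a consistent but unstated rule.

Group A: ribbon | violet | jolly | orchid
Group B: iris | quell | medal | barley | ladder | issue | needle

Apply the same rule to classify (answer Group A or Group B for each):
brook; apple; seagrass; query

The distinguishing property — contains 'o' — holds for all the 'Group A' cases and none of the 'Group B' cases.
brook: has 'o', checks out → Group A. apple: no 'o', fails this test → Group B. seagrass: no 'o', fails this test → Group B. query: no 'o', fails this test → Group B.

Group A, Group B, Group B, Group B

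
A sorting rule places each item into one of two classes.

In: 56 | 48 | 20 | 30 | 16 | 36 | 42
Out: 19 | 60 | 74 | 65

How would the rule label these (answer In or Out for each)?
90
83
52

Out, Out, In

Rule: even AND at most 56. This holds for each 'In' example and fails for each 'Out' one.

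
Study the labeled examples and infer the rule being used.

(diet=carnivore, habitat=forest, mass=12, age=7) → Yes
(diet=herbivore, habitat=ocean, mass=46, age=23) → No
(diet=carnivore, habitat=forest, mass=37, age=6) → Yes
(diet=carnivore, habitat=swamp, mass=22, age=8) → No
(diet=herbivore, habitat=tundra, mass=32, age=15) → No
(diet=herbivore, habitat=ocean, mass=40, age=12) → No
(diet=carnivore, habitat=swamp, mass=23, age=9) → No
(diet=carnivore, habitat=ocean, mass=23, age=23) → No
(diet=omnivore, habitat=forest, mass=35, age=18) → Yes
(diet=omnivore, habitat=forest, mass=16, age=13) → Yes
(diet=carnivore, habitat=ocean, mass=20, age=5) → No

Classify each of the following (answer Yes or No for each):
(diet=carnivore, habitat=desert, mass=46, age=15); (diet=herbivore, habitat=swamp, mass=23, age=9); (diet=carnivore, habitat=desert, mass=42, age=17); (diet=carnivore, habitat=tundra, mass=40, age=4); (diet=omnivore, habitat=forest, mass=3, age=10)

No, No, No, No, Yes

Checking candidate rules against both groups, what survives is: habitat is forest.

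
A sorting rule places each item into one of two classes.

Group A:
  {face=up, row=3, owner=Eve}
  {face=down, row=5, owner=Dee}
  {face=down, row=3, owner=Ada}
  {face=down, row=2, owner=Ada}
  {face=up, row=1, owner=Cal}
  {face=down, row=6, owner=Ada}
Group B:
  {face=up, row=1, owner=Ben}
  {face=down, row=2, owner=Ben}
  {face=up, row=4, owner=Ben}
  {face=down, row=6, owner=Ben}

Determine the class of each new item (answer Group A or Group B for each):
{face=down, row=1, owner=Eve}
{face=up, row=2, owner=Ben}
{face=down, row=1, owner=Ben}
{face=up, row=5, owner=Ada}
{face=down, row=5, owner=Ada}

Group A, Group B, Group B, Group A, Group A

All 'Group A' examples share one property — owner is not Ben — and every 'Group B' example lacks it.
{face=down, row=1, owner=Eve}: owner is Eve, qualifies → Group A. {face=up, row=2, owner=Ben}: owner is Ben, does not fit → Group B. {face=down, row=1, owner=Ben}: owner is Ben, does not fit → Group B. {face=up, row=5, owner=Ada}: owner is Ada, qualifies → Group A. {face=down, row=5, owner=Ada}: owner is Ada, qualifies → Group A.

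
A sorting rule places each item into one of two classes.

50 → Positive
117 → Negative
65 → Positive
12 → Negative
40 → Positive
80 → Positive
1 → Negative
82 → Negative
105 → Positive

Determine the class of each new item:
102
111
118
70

Negative, Negative, Negative, Positive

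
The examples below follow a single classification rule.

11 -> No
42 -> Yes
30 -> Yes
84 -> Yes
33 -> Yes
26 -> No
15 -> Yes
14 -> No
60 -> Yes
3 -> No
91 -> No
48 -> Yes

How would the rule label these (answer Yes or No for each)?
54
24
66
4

A rule that fits every label: multiple of 3 AND at least 11 — true of each 'Yes' example, false of each 'No' one.
54: 54 = 3·18, 54 ≥ 11, checks out → Yes.
24: 24 = 3·8, 24 ≥ 11, checks out → Yes.
66: 66 = 3·22, 66 ≥ 11, checks out → Yes.
4: 4 = 3·1 + 1, 4 < 11, does not fit → No.

Yes, Yes, Yes, No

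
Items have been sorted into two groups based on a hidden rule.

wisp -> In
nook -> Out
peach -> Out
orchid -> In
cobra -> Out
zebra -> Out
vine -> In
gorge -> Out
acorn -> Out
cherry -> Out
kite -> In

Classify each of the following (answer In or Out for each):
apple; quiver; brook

The distinguishing property — contains 'i' — holds for all the 'In' cases and none of the 'Out' cases.
apple: no 'i', does not fit → Out. quiver: has 'i', satisfies this → In. brook: no 'i', does not fit → Out.

Out, In, Out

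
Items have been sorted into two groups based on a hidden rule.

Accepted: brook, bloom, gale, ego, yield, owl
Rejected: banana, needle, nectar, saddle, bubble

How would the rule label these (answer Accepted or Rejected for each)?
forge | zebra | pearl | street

All 'Accepted' examples share one property — length ≤ 5 — and every 'Rejected' example lacks it.
forge → length 5 → Accepted. zebra → length 5 → Accepted. pearl → length 5 → Accepted. street → length 6 → Rejected.

Accepted, Accepted, Accepted, Rejected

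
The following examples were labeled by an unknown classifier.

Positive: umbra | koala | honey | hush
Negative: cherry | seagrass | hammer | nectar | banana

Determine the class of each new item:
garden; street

Negative, Negative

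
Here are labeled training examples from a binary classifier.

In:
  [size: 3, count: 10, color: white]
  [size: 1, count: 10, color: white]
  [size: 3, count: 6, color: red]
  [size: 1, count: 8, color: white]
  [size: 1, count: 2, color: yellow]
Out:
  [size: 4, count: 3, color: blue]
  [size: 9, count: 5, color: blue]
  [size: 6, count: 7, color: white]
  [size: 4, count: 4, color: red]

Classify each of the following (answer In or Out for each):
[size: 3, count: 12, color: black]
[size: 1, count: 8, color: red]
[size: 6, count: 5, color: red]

In, In, Out

All 'In' examples share one property — size ≤ 3 — and every 'Out' example lacks it.
[size: 3, count: 12, color: black]: size = 3 — matches, so In. [size: 1, count: 8, color: red]: size = 1 — matches, so In. [size: 6, count: 5, color: red]: size = 6 — does not fit, so Out.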